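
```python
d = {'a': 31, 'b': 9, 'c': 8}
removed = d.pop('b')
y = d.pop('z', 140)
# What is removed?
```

After line 1: d = {'a': 31, 'b': 9, 'c': 8}
After line 2 (pop 'b' returns 9): d = {'a': 31, 'c': 8}, removed = 9
After line 3 (pop 'z' missing, returns default 140): d = {'a': 31, 'c': 8}, y = 140

9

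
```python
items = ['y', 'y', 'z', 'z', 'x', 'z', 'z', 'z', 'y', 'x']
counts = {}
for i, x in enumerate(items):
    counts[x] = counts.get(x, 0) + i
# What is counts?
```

Initial: counts = {}, items = ['y', 'y', 'z', 'z', 'x', 'z', 'z', 'z', 'y', 'x']
i=0, x='y': counts = {'y': 0}
i=1, x='y': counts = {'y': 1}
i=2, x='z': counts = {'y': 1, 'z': 2}
i=3, x='z': counts = {'y': 1, 'z': 5}
i=4, x='x': counts = {'y': 1, 'z': 5, 'x': 4}
i=5, x='z': counts = {'y': 1, 'z': 10, 'x': 4}
i=6, x='z': counts = {'y': 1, 'z': 16, 'x': 4}
i=7, x='z': counts = {'y': 1, 'z': 23, 'x': 4}
i=8, x='y': counts = {'y': 9, 'z': 23, 'x': 4}
i=9, x='x': counts = {'y': 9, 'z': 23, 'x': 13}

{'y': 9, 'z': 23, 'x': 13}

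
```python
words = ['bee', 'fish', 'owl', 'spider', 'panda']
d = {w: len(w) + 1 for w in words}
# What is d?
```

{'bee': 4, 'fish': 5, 'owl': 4, 'spider': 7, 'panda': 6}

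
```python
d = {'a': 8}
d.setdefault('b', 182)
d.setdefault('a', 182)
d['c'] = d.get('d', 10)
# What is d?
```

After line 1: d = {'a': 8}
After line 2 (setdefault adds 'b'=182): d = {'a': 8, 'b': 182}
After line 3 (setdefault 'a' no-op, already exists): d = {'a': 8, 'b': 182}
After line 4 (get('d', 10) returns default since 'd' not in d): d = {'a': 8, 'b': 182, 'c': 10}

{'a': 8, 'b': 182, 'c': 10}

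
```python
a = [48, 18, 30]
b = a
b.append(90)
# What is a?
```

After line 1: a = [48, 18, 30]
After line 2 (b = a is an alias, same object): a = [48, 18, 30], b = [48, 18, 30]
After line 3 (b.append mutates the shared list): a = [48, 18, 30, 90], b = [48, 18, 30, 90]

[48, 18, 30, 90]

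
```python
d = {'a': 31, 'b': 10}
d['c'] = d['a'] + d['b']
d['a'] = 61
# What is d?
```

After line 1: d = {'a': 31, 'b': 10}
After line 2 (d['c'] = 31 + 10): d = {'a': 31, 'b': 10, 'c': 41}
After line 3: d = {'a': 61, 'b': 10, 'c': 41}

{'a': 61, 'b': 10, 'c': 41}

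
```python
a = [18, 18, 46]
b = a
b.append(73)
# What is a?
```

After line 1: a = [18, 18, 46]
After line 2 (b = a is an alias, same object): a = [18, 18, 46], b = [18, 18, 46]
After line 3 (b.append mutates the shared list): a = [18, 18, 46, 73], b = [18, 18, 46, 73]

[18, 18, 46, 73]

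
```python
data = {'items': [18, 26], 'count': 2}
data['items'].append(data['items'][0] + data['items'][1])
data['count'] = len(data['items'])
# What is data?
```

After line 1: data = {'items': [18, 26], 'count': 2}
After line 2 (append 18 + 26 = 44): data = {'items': [18, 26, 44], 'count': 2}
After line 3 (count = len(items) = 3): data = {'items': [18, 26, 44], 'count': 3}

{'items': [18, 26, 44], 'count': 3}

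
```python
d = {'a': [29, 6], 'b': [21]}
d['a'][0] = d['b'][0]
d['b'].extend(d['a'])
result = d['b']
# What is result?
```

After line 1: d = {'a': [29, 6], 'b': [21]}
After line 2 (a[0] = b[0] = 21): d = {'a': [21, 6], 'b': [21]}
After line 3 (b.extend(a) appends [21, 6]): d = {'a': [21, 6], 'b': [21, 21, 6]}
After line 4: result = d['b'] = [21, 21, 6]

[21, 21, 6]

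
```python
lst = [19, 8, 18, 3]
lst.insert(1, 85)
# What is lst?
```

[19, 85, 8, 18, 3]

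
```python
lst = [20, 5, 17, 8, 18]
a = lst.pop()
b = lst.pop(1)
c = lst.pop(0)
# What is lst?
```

After line 1: lst = [20, 5, 17, 8, 18]
After line 2 (pop() -> a = 18): lst = [20, 5, 17, 8]
After line 3 (pop(1) -> b = 5): lst = [20, 17, 8]
After line 4 (pop(0) -> c = 20): lst = [17, 8]

[17, 8]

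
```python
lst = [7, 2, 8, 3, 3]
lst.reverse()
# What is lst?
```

[3, 3, 8, 2, 7]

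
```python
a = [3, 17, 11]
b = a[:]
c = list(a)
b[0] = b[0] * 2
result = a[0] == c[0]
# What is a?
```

After line 1: a = [3, 17, 11]
After line 2 (b = a[:], copy): a = [3, 17, 11], b = [3, 17, 11]
After line 3 (c = list(a) is a copy, new object): c = [3, 17, 11]
After line 4 (b[0] = 3 * 2 = 6; only b mutates (copy)): a = [3, 17, 11], b = [6, 17, 11], c = [3, 17, 11]
After line 5 (a[0] = 3, c[0] = 3; result = True)

[3, 17, 11]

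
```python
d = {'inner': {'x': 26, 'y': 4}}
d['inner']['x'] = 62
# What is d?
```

After line 1: d = {'inner': {'x': 26, 'y': 4}}
After line 2 (inner x overwritten): d = {'inner': {'x': 62, 'y': 4}}

{'inner': {'x': 62, 'y': 4}}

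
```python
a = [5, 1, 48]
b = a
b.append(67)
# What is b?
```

After line 1: a = [5, 1, 48]
After line 2 (b = a is an alias, same object): a = [5, 1, 48], b = [5, 1, 48]
After line 3 (b.append mutates the shared list): a = [5, 1, 48, 67], b = [5, 1, 48, 67]

[5, 1, 48, 67]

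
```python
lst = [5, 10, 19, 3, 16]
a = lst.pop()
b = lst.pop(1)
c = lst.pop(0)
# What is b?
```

After line 1: lst = [5, 10, 19, 3, 16]
After line 2 (pop() -> a = 16): lst = [5, 10, 19, 3]
After line 3 (pop(1) -> b = 10): lst = [5, 19, 3]
After line 4 (pop(0) -> c = 5): lst = [19, 3]

10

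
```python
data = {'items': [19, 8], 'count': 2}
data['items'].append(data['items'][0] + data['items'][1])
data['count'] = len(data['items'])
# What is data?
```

After line 1: data = {'items': [19, 8], 'count': 2}
After line 2 (append 19 + 8 = 27): data = {'items': [19, 8, 27], 'count': 2}
After line 3 (count = len(items) = 3): data = {'items': [19, 8, 27], 'count': 3}

{'items': [19, 8, 27], 'count': 3}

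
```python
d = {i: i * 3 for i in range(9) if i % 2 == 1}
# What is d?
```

{1: 3, 3: 9, 5: 15, 7: 21}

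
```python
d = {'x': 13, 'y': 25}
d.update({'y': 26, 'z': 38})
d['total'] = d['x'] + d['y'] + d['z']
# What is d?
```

After line 1: d = {'x': 13, 'y': 25}
After line 2 (y overwritten, z added): d = {'x': 13, 'y': 26, 'z': 38}
After line 3 (total = 13 + 26 + 38 = 77): d = {'x': 13, 'y': 26, 'z': 38, 'total': 77}

{'x': 13, 'y': 26, 'z': 38, 'total': 77}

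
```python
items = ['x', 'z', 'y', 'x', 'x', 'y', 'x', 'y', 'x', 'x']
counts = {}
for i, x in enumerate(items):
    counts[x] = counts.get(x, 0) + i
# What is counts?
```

Initial: counts = {}, items = ['x', 'z', 'y', 'x', 'x', 'y', 'x', 'y', 'x', 'x']
i=0, x='x': counts = {'x': 0}
i=1, x='z': counts = {'x': 0, 'z': 1}
i=2, x='y': counts = {'x': 0, 'z': 1, 'y': 2}
i=3, x='x': counts = {'x': 3, 'z': 1, 'y': 2}
i=4, x='x': counts = {'x': 7, 'z': 1, 'y': 2}
i=5, x='y': counts = {'x': 7, 'z': 1, 'y': 7}
i=6, x='x': counts = {'x': 13, 'z': 1, 'y': 7}
i=7, x='y': counts = {'x': 13, 'z': 1, 'y': 14}
i=8, x='x': counts = {'x': 21, 'z': 1, 'y': 14}
i=9, x='x': counts = {'x': 30, 'z': 1, 'y': 14}

{'x': 30, 'z': 1, 'y': 14}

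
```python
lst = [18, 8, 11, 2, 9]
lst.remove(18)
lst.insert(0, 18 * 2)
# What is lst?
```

After line 1: lst = [18, 8, 11, 2, 9]
After line 2 (remove first 18): lst = [8, 11, 2, 9]
After line 3 (insert 36 at index 0): lst = [36, 8, 11, 2, 9]

[36, 8, 11, 2, 9]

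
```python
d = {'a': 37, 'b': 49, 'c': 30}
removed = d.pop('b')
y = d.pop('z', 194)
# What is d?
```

After line 1: d = {'a': 37, 'b': 49, 'c': 30}
After line 2 (pop 'b' returns 49): d = {'a': 37, 'c': 30}, removed = 49
After line 3 (pop 'z' missing, returns default 194): d = {'a': 37, 'c': 30}, y = 194

{'a': 37, 'c': 30}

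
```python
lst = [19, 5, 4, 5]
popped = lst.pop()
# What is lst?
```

[19, 5, 4]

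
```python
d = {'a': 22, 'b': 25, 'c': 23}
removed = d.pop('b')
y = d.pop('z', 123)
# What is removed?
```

After line 1: d = {'a': 22, 'b': 25, 'c': 23}
After line 2 (pop 'b' returns 25): d = {'a': 22, 'c': 23}, removed = 25
After line 3 (pop 'z' missing, returns default 123): d = {'a': 22, 'c': 23}, y = 123

25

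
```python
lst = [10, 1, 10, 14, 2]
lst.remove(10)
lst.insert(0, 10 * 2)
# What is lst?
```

After line 1: lst = [10, 1, 10, 14, 2]
After line 2 (remove first 10): lst = [1, 10, 14, 2]
After line 3 (insert 20 at index 0): lst = [20, 1, 10, 14, 2]

[20, 1, 10, 14, 2]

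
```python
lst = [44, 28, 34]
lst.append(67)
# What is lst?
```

[44, 28, 34, 67]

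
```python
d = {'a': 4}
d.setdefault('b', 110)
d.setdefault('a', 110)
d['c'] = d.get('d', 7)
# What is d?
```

After line 1: d = {'a': 4}
After line 2 (setdefault adds 'b'=110): d = {'a': 4, 'b': 110}
After line 3 (setdefault 'a' no-op, already exists): d = {'a': 4, 'b': 110}
After line 4 (get('d', 7) returns default since 'd' not in d): d = {'a': 4, 'b': 110, 'c': 7}

{'a': 4, 'b': 110, 'c': 7}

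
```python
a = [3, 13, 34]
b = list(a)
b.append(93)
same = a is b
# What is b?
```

After line 1: a = [3, 13, 34]
After line 2 (b = list(a) is a shallow copy, new object): a = [3, 13, 34], b = [3, 13, 34]
After line 3 (append only mutates b): a = [3, 13, 34], b = [3, 13, 34, 93]
After line 4 (same = a is b; different objects -> False): same = False

[3, 13, 34, 93]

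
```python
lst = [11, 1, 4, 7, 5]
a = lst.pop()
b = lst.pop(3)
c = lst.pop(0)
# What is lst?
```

After line 1: lst = [11, 1, 4, 7, 5]
After line 2 (pop() -> a = 5): lst = [11, 1, 4, 7]
After line 3 (pop(3) -> b = 7): lst = [11, 1, 4]
After line 4 (pop(0) -> c = 11): lst = [1, 4]

[1, 4]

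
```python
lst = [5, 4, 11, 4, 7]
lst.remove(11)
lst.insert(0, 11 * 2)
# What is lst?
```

After line 1: lst = [5, 4, 11, 4, 7]
After line 2 (remove first 11): lst = [5, 4, 4, 7]
After line 3 (insert 22 at index 0): lst = [22, 5, 4, 4, 7]

[22, 5, 4, 4, 7]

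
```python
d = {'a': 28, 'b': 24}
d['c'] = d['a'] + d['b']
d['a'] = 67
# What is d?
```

After line 1: d = {'a': 28, 'b': 24}
After line 2 (d['c'] = 28 + 24): d = {'a': 28, 'b': 24, 'c': 52}
After line 3: d = {'a': 67, 'b': 24, 'c': 52}

{'a': 67, 'b': 24, 'c': 52}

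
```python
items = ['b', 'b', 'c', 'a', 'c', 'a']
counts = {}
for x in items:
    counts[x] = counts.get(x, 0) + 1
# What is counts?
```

Initial: counts = {}, items = ['b', 'b', 'c', 'a', 'c', 'a']
See 'b': counts = {'b': 1}
See 'b': counts = {'b': 2}
See 'c': counts = {'b': 2, 'c': 1}
See 'a': counts = {'b': 2, 'c': 1, 'a': 1}
See 'c': counts = {'b': 2, 'c': 2, 'a': 1}
See 'a': counts = {'b': 2, 'c': 2, 'a': 2}

{'b': 2, 'c': 2, 'a': 2}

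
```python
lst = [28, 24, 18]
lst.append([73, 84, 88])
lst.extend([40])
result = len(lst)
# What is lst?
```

After line 1: lst = [28, 24, 18]
After line 2 (append adds [73, 84, 88] as single element): lst = [28, 24, 18, [73, 84, 88]]
After line 3 (extend unpacks [40], adds 40): lst = [28, 24, 18, [73, 84, 88], 40]
After line 4: result = len(lst) = 5

[28, 24, 18, [73, 84, 88], 40]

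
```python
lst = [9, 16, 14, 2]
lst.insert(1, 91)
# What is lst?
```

[9, 91, 16, 14, 2]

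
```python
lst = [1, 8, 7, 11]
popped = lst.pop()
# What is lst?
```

[1, 8, 7]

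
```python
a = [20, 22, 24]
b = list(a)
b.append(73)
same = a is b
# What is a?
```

After line 1: a = [20, 22, 24]
After line 2 (b = list(a) is a shallow copy, new object): a = [20, 22, 24], b = [20, 22, 24]
After line 3 (append only mutates b): a = [20, 22, 24], b = [20, 22, 24, 73]
After line 4 (same = a is b; different objects -> False): same = False

[20, 22, 24]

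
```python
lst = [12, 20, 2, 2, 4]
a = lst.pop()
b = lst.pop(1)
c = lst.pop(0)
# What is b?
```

After line 1: lst = [12, 20, 2, 2, 4]
After line 2 (pop() -> a = 4): lst = [12, 20, 2, 2]
After line 3 (pop(1) -> b = 20): lst = [12, 2, 2]
After line 4 (pop(0) -> c = 12): lst = [2, 2]

20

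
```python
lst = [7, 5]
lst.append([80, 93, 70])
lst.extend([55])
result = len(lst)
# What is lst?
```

After line 1: lst = [7, 5]
After line 2 (append adds [80, 93, 70] as single element): lst = [7, 5, [80, 93, 70]]
After line 3 (extend unpacks [55], adds 55): lst = [7, 5, [80, 93, 70], 55]
After line 4: result = len(lst) = 4

[7, 5, [80, 93, 70], 55]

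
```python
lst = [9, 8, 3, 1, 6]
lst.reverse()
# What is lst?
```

[6, 1, 3, 8, 9]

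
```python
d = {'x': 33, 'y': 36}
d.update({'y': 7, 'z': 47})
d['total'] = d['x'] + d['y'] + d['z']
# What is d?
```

After line 1: d = {'x': 33, 'y': 36}
After line 2 (y overwritten, z added): d = {'x': 33, 'y': 7, 'z': 47}
After line 3 (total = 33 + 7 + 47 = 87): d = {'x': 33, 'y': 7, 'z': 47, 'total': 87}

{'x': 33, 'y': 7, 'z': 47, 'total': 87}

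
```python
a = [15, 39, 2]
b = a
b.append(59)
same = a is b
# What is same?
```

After line 1: a = [15, 39, 2]
After line 2 (b = a is an alias, same object): a = [15, 39, 2], b = [15, 39, 2]
After line 3 (b.append mutates the shared list): a = [15, 39, 2, 59], b = [15, 39, 2, 59]
After line 4 (same = a is b; same object -> True): same = True

True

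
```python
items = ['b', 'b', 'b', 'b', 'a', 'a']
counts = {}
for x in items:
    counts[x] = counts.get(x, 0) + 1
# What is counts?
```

Initial: counts = {}, items = ['b', 'b', 'b', 'b', 'a', 'a']
See 'b': counts = {'b': 1}
See 'b': counts = {'b': 2}
See 'b': counts = {'b': 3}
See 'b': counts = {'b': 4}
See 'a': counts = {'b': 4, 'a': 1}
See 'a': counts = {'b': 4, 'a': 2}

{'b': 4, 'a': 2}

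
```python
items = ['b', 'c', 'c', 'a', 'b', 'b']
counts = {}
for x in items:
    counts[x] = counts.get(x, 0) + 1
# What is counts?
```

Initial: counts = {}, items = ['b', 'c', 'c', 'a', 'b', 'b']
See 'b': counts = {'b': 1}
See 'c': counts = {'b': 1, 'c': 1}
See 'c': counts = {'b': 1, 'c': 2}
See 'a': counts = {'b': 1, 'c': 2, 'a': 1}
See 'b': counts = {'b': 2, 'c': 2, 'a': 1}
See 'b': counts = {'b': 3, 'c': 2, 'a': 1}

{'b': 3, 'c': 2, 'a': 1}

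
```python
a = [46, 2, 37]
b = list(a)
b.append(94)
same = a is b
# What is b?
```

After line 1: a = [46, 2, 37]
After line 2 (b = list(a) is a shallow copy, new object): a = [46, 2, 37], b = [46, 2, 37]
After line 3 (append only mutates b): a = [46, 2, 37], b = [46, 2, 37, 94]
After line 4 (same = a is b; different objects -> False): same = False

[46, 2, 37, 94]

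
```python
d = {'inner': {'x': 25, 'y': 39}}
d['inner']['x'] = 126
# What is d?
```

After line 1: d = {'inner': {'x': 25, 'y': 39}}
After line 2 (inner x overwritten): d = {'inner': {'x': 126, 'y': 39}}

{'inner': {'x': 126, 'y': 39}}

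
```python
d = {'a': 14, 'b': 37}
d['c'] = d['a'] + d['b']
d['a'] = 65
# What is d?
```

After line 1: d = {'a': 14, 'b': 37}
After line 2 (d['c'] = 14 + 37): d = {'a': 14, 'b': 37, 'c': 51}
After line 3: d = {'a': 65, 'b': 37, 'c': 51}

{'a': 65, 'b': 37, 'c': 51}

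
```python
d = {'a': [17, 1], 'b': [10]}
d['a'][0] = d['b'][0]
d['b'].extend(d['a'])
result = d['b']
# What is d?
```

After line 1: d = {'a': [17, 1], 'b': [10]}
After line 2 (a[0] = b[0] = 10): d = {'a': [10, 1], 'b': [10]}
After line 3 (b.extend(a) appends [10, 1]): d = {'a': [10, 1], 'b': [10, 10, 1]}
After line 4: result = d['b'] = [10, 10, 1]

{'a': [10, 1], 'b': [10, 10, 1]}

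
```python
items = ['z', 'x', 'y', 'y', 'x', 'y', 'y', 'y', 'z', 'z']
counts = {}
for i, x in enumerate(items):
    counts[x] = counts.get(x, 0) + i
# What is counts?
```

Initial: counts = {}, items = ['z', 'x', 'y', 'y', 'x', 'y', 'y', 'y', 'z', 'z']
i=0, x='z': counts = {'z': 0}
i=1, x='x': counts = {'z': 0, 'x': 1}
i=2, x='y': counts = {'z': 0, 'x': 1, 'y': 2}
i=3, x='y': counts = {'z': 0, 'x': 1, 'y': 5}
i=4, x='x': counts = {'z': 0, 'x': 5, 'y': 5}
i=5, x='y': counts = {'z': 0, 'x': 5, 'y': 10}
i=6, x='y': counts = {'z': 0, 'x': 5, 'y': 16}
i=7, x='y': counts = {'z': 0, 'x': 5, 'y': 23}
i=8, x='z': counts = {'z': 8, 'x': 5, 'y': 23}
i=9, x='z': counts = {'z': 17, 'x': 5, 'y': 23}

{'z': 17, 'x': 5, 'y': 23}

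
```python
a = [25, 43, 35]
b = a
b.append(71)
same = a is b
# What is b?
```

After line 1: a = [25, 43, 35]
After line 2 (b = a is an alias, same object): a = [25, 43, 35], b = [25, 43, 35]
After line 3 (b.append mutates the shared list): a = [25, 43, 35, 71], b = [25, 43, 35, 71]
After line 4 (same = a is b; same object -> True): same = True

[25, 43, 35, 71]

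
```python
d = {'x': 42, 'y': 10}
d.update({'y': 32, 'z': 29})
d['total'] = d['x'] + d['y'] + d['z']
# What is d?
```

After line 1: d = {'x': 42, 'y': 10}
After line 2 (y overwritten, z added): d = {'x': 42, 'y': 32, 'z': 29}
After line 3 (total = 42 + 32 + 29 = 103): d = {'x': 42, 'y': 32, 'z': 29, 'total': 103}

{'x': 42, 'y': 32, 'z': 29, 'total': 103}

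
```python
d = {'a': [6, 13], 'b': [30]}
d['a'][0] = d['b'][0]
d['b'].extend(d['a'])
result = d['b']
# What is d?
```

After line 1: d = {'a': [6, 13], 'b': [30]}
After line 2 (a[0] = b[0] = 30): d = {'a': [30, 13], 'b': [30]}
After line 3 (b.extend(a) appends [30, 13]): d = {'a': [30, 13], 'b': [30, 30, 13]}
After line 4: result = d['b'] = [30, 30, 13]

{'a': [30, 13], 'b': [30, 30, 13]}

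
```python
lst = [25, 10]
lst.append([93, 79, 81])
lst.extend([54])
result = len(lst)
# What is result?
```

After line 1: lst = [25, 10]
After line 2 (append adds [93, 79, 81] as single element): lst = [25, 10, [93, 79, 81]]
After line 3 (extend unpacks [54], adds 54): lst = [25, 10, [93, 79, 81], 54]
After line 4: result = len(lst) = 4

4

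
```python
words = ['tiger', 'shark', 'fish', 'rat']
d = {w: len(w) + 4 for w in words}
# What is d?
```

{'tiger': 9, 'shark': 9, 'fish': 8, 'rat': 7}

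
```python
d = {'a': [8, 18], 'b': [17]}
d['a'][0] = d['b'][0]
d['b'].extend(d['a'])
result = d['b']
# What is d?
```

After line 1: d = {'a': [8, 18], 'b': [17]}
After line 2 (a[0] = b[0] = 17): d = {'a': [17, 18], 'b': [17]}
After line 3 (b.extend(a) appends [17, 18]): d = {'a': [17, 18], 'b': [17, 17, 18]}
After line 4: result = d['b'] = [17, 17, 18]

{'a': [17, 18], 'b': [17, 17, 18]}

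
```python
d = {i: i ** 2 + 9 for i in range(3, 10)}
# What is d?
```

{3: 18, 4: 25, 5: 34, 6: 45, 7: 58, 8: 73, 9: 90}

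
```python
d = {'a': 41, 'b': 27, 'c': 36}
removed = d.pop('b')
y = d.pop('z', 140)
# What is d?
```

After line 1: d = {'a': 41, 'b': 27, 'c': 36}
After line 2 (pop 'b' returns 27): d = {'a': 41, 'c': 36}, removed = 27
After line 3 (pop 'z' missing, returns default 140): d = {'a': 41, 'c': 36}, y = 140

{'a': 41, 'c': 36}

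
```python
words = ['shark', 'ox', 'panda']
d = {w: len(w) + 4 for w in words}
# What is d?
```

{'shark': 9, 'ox': 6, 'panda': 9}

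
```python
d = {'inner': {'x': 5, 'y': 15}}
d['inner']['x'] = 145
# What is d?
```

After line 1: d = {'inner': {'x': 5, 'y': 15}}
After line 2 (inner x overwritten): d = {'inner': {'x': 145, 'y': 15}}

{'inner': {'x': 145, 'y': 15}}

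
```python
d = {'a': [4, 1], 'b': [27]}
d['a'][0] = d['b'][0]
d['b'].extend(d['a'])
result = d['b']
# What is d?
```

After line 1: d = {'a': [4, 1], 'b': [27]}
After line 2 (a[0] = b[0] = 27): d = {'a': [27, 1], 'b': [27]}
After line 3 (b.extend(a) appends [27, 1]): d = {'a': [27, 1], 'b': [27, 27, 1]}
After line 4: result = d['b'] = [27, 27, 1]

{'a': [27, 1], 'b': [27, 27, 1]}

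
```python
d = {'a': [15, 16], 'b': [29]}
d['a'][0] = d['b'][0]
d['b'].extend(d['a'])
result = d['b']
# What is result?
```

After line 1: d = {'a': [15, 16], 'b': [29]}
After line 2 (a[0] = b[0] = 29): d = {'a': [29, 16], 'b': [29]}
After line 3 (b.extend(a) appends [29, 16]): d = {'a': [29, 16], 'b': [29, 29, 16]}
After line 4: result = d['b'] = [29, 29, 16]

[29, 29, 16]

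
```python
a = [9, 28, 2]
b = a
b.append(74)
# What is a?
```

After line 1: a = [9, 28, 2]
After line 2 (b = a is an alias, same object): a = [9, 28, 2], b = [9, 28, 2]
After line 3 (b.append mutates the shared list): a = [9, 28, 2, 74], b = [9, 28, 2, 74]

[9, 28, 2, 74]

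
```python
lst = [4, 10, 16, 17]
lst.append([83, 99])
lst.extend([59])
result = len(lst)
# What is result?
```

After line 1: lst = [4, 10, 16, 17]
After line 2 (append adds [83, 99] as single element): lst = [4, 10, 16, 17, [83, 99]]
After line 3 (extend unpacks [59], adds 59): lst = [4, 10, 16, 17, [83, 99], 59]
After line 4: result = len(lst) = 6

6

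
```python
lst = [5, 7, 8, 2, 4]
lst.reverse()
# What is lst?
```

[4, 2, 8, 7, 5]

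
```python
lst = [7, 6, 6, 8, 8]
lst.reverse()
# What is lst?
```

[8, 8, 6, 6, 7]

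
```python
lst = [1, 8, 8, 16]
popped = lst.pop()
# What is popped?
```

16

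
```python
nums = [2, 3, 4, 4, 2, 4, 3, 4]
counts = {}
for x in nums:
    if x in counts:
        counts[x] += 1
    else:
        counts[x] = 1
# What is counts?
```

Initial: counts = {}, nums = [2, 3, 4, 4, 2, 4, 3, 4]
See 2: counts = {2: 1}
See 3: counts = {2: 1, 3: 1}
See 4: counts = {2: 1, 3: 1, 4: 1}
See 4: counts = {2: 1, 3: 1, 4: 2}
See 2: counts = {2: 2, 3: 1, 4: 2}
See 4: counts = {2: 2, 3: 1, 4: 3}
See 3: counts = {2: 2, 3: 2, 4: 3}
See 4: counts = {2: 2, 3: 2, 4: 4}

{2: 2, 3: 2, 4: 4}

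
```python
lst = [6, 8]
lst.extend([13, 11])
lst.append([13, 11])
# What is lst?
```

After line 1: lst = [6, 8]
After line 2 (extend unpacks [13, 11]): lst = [6, 8, 13, 11]
After line 3 (append adds [13, 11] as single element): lst = [6, 8, 13, 11, [13, 11]]

[6, 8, 13, 11, [13, 11]]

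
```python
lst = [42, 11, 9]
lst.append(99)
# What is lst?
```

[42, 11, 9, 99]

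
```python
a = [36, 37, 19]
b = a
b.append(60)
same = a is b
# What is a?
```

After line 1: a = [36, 37, 19]
After line 2 (b = a is an alias, same object): a = [36, 37, 19], b = [36, 37, 19]
After line 3 (b.append mutates the shared list): a = [36, 37, 19, 60], b = [36, 37, 19, 60]
After line 4 (same = a is b; same object -> True): same = True

[36, 37, 19, 60]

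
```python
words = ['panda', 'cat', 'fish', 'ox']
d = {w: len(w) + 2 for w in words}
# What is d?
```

{'panda': 7, 'cat': 5, 'fish': 6, 'ox': 4}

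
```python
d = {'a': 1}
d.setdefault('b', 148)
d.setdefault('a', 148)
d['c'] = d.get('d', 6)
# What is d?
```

After line 1: d = {'a': 1}
After line 2 (setdefault adds 'b'=148): d = {'a': 1, 'b': 148}
After line 3 (setdefault 'a' no-op, already exists): d = {'a': 1, 'b': 148}
After line 4 (get('d', 6) returns default since 'd' not in d): d = {'a': 1, 'b': 148, 'c': 6}

{'a': 1, 'b': 148, 'c': 6}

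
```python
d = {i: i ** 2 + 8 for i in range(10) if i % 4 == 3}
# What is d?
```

{3: 17, 7: 57}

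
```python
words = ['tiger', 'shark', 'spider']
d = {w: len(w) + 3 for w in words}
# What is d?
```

{'tiger': 8, 'shark': 8, 'spider': 9}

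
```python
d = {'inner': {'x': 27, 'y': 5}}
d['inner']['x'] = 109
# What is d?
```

After line 1: d = {'inner': {'x': 27, 'y': 5}}
After line 2 (inner x overwritten): d = {'inner': {'x': 109, 'y': 5}}

{'inner': {'x': 109, 'y': 5}}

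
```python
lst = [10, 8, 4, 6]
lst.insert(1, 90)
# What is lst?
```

[10, 90, 8, 4, 6]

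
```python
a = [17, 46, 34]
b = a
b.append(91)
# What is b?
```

After line 1: a = [17, 46, 34]
After line 2 (b = a is an alias, same object): a = [17, 46, 34], b = [17, 46, 34]
After line 3 (b.append mutates the shared list): a = [17, 46, 34, 91], b = [17, 46, 34, 91]

[17, 46, 34, 91]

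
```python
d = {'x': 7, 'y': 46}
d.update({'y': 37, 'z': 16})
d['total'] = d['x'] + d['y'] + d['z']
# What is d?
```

After line 1: d = {'x': 7, 'y': 46}
After line 2 (y overwritten, z added): d = {'x': 7, 'y': 37, 'z': 16}
After line 3 (total = 7 + 37 + 16 = 60): d = {'x': 7, 'y': 37, 'z': 16, 'total': 60}

{'x': 7, 'y': 37, 'z': 16, 'total': 60}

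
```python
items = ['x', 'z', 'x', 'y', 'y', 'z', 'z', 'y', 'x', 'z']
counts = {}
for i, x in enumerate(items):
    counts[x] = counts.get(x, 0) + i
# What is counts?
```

Initial: counts = {}, items = ['x', 'z', 'x', 'y', 'y', 'z', 'z', 'y', 'x', 'z']
i=0, x='x': counts = {'x': 0}
i=1, x='z': counts = {'x': 0, 'z': 1}
i=2, x='x': counts = {'x': 2, 'z': 1}
i=3, x='y': counts = {'x': 2, 'z': 1, 'y': 3}
i=4, x='y': counts = {'x': 2, 'z': 1, 'y': 7}
i=5, x='z': counts = {'x': 2, 'z': 6, 'y': 7}
i=6, x='z': counts = {'x': 2, 'z': 12, 'y': 7}
i=7, x='y': counts = {'x': 2, 'z': 12, 'y': 14}
i=8, x='x': counts = {'x': 10, 'z': 12, 'y': 14}
i=9, x='z': counts = {'x': 10, 'z': 21, 'y': 14}

{'x': 10, 'z': 21, 'y': 14}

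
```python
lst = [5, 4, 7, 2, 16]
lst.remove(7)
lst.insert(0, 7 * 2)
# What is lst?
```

After line 1: lst = [5, 4, 7, 2, 16]
After line 2 (remove first 7): lst = [5, 4, 2, 16]
After line 3 (insert 14 at index 0): lst = [14, 5, 4, 2, 16]

[14, 5, 4, 2, 16]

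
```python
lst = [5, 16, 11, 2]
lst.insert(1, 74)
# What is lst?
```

[5, 74, 16, 11, 2]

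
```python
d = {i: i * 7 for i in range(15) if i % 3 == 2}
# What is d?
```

{2: 14, 5: 35, 8: 56, 11: 77, 14: 98}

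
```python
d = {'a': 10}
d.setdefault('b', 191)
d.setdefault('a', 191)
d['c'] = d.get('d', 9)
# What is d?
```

After line 1: d = {'a': 10}
After line 2 (setdefault adds 'b'=191): d = {'a': 10, 'b': 191}
After line 3 (setdefault 'a' no-op, already exists): d = {'a': 10, 'b': 191}
After line 4 (get('d', 9) returns default since 'd' not in d): d = {'a': 10, 'b': 191, 'c': 9}

{'a': 10, 'b': 191, 'c': 9}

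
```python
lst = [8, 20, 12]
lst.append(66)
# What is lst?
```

[8, 20, 12, 66]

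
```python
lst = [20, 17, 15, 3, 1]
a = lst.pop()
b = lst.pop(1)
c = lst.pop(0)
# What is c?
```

After line 1: lst = [20, 17, 15, 3, 1]
After line 2 (pop() -> a = 1): lst = [20, 17, 15, 3]
After line 3 (pop(1) -> b = 17): lst = [20, 15, 3]
After line 4 (pop(0) -> c = 20): lst = [15, 3]

20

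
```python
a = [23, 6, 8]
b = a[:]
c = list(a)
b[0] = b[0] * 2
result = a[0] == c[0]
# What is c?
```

After line 1: a = [23, 6, 8]
After line 2 (b = a[:], copy): a = [23, 6, 8], b = [23, 6, 8]
After line 3 (c = list(a) is a copy, new object): c = [23, 6, 8]
After line 4 (b[0] = 23 * 2 = 46; only b mutates (copy)): a = [23, 6, 8], b = [46, 6, 8], c = [23, 6, 8]
After line 5 (a[0] = 23, c[0] = 23; result = True)

[23, 6, 8]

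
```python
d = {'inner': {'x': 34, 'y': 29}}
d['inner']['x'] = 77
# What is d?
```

After line 1: d = {'inner': {'x': 34, 'y': 29}}
After line 2 (inner x overwritten): d = {'inner': {'x': 77, 'y': 29}}

{'inner': {'x': 77, 'y': 29}}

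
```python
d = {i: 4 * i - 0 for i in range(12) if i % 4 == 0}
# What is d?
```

{0: 0, 4: 16, 8: 32}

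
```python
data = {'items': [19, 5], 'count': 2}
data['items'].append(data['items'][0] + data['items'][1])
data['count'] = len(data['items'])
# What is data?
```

After line 1: data = {'items': [19, 5], 'count': 2}
After line 2 (append 19 + 5 = 24): data = {'items': [19, 5, 24], 'count': 2}
After line 3 (count = len(items) = 3): data = {'items': [19, 5, 24], 'count': 3}

{'items': [19, 5, 24], 'count': 3}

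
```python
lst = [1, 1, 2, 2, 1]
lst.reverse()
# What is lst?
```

[1, 2, 2, 1, 1]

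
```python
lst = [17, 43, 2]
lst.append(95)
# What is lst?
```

[17, 43, 2, 95]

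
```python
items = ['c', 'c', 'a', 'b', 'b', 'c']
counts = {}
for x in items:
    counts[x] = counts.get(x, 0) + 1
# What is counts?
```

Initial: counts = {}, items = ['c', 'c', 'a', 'b', 'b', 'c']
See 'c': counts = {'c': 1}
See 'c': counts = {'c': 2}
See 'a': counts = {'c': 2, 'a': 1}
See 'b': counts = {'c': 2, 'a': 1, 'b': 1}
See 'b': counts = {'c': 2, 'a': 1, 'b': 2}
See 'c': counts = {'c': 3, 'a': 1, 'b': 2}

{'c': 3, 'a': 1, 'b': 2}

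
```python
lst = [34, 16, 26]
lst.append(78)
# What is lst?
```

[34, 16, 26, 78]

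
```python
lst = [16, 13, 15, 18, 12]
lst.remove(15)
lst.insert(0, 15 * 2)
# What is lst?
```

After line 1: lst = [16, 13, 15, 18, 12]
After line 2 (remove first 15): lst = [16, 13, 18, 12]
After line 3 (insert 30 at index 0): lst = [30, 16, 13, 18, 12]

[30, 16, 13, 18, 12]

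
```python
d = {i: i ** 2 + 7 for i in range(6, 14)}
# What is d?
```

{6: 43, 7: 56, 8: 71, 9: 88, 10: 107, 11: 128, 12: 151, 13: 176}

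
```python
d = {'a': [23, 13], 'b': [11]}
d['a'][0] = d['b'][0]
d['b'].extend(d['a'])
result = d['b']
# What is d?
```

After line 1: d = {'a': [23, 13], 'b': [11]}
After line 2 (a[0] = b[0] = 11): d = {'a': [11, 13], 'b': [11]}
After line 3 (b.extend(a) appends [11, 13]): d = {'a': [11, 13], 'b': [11, 11, 13]}
After line 4: result = d['b'] = [11, 11, 13]

{'a': [11, 13], 'b': [11, 11, 13]}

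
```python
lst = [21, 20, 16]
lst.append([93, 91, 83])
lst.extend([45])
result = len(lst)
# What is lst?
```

After line 1: lst = [21, 20, 16]
After line 2 (append adds [93, 91, 83] as single element): lst = [21, 20, 16, [93, 91, 83]]
After line 3 (extend unpacks [45], adds 45): lst = [21, 20, 16, [93, 91, 83], 45]
After line 4: result = len(lst) = 5

[21, 20, 16, [93, 91, 83], 45]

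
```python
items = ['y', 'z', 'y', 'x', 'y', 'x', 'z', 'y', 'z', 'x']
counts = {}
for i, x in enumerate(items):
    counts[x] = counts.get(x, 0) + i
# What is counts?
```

Initial: counts = {}, items = ['y', 'z', 'y', 'x', 'y', 'x', 'z', 'y', 'z', 'x']
i=0, x='y': counts = {'y': 0}
i=1, x='z': counts = {'y': 0, 'z': 1}
i=2, x='y': counts = {'y': 2, 'z': 1}
i=3, x='x': counts = {'y': 2, 'z': 1, 'x': 3}
i=4, x='y': counts = {'y': 6, 'z': 1, 'x': 3}
i=5, x='x': counts = {'y': 6, 'z': 1, 'x': 8}
i=6, x='z': counts = {'y': 6, 'z': 7, 'x': 8}
i=7, x='y': counts = {'y': 13, 'z': 7, 'x': 8}
i=8, x='z': counts = {'y': 13, 'z': 15, 'x': 8}
i=9, x='x': counts = {'y': 13, 'z': 15, 'x': 17}

{'y': 13, 'z': 15, 'x': 17}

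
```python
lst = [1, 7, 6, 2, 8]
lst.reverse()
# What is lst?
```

[8, 2, 6, 7, 1]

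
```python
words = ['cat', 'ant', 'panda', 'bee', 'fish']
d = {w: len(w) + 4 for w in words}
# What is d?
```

{'cat': 7, 'ant': 7, 'panda': 9, 'bee': 7, 'fish': 8}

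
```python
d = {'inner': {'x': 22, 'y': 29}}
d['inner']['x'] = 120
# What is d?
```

After line 1: d = {'inner': {'x': 22, 'y': 29}}
After line 2 (inner x overwritten): d = {'inner': {'x': 120, 'y': 29}}

{'inner': {'x': 120, 'y': 29}}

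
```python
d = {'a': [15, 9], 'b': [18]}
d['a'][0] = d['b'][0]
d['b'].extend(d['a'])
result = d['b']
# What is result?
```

After line 1: d = {'a': [15, 9], 'b': [18]}
After line 2 (a[0] = b[0] = 18): d = {'a': [18, 9], 'b': [18]}
After line 3 (b.extend(a) appends [18, 9]): d = {'a': [18, 9], 'b': [18, 18, 9]}
After line 4: result = d['b'] = [18, 18, 9]

[18, 18, 9]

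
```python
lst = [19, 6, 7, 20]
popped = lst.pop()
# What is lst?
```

[19, 6, 7]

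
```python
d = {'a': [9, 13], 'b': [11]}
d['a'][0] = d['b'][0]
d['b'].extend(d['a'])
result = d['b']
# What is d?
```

After line 1: d = {'a': [9, 13], 'b': [11]}
After line 2 (a[0] = b[0] = 11): d = {'a': [11, 13], 'b': [11]}
After line 3 (b.extend(a) appends [11, 13]): d = {'a': [11, 13], 'b': [11, 11, 13]}
After line 4: result = d['b'] = [11, 11, 13]

{'a': [11, 13], 'b': [11, 11, 13]}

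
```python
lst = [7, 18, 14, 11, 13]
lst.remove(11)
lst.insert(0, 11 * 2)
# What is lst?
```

After line 1: lst = [7, 18, 14, 11, 13]
After line 2 (remove first 11): lst = [7, 18, 14, 13]
After line 3 (insert 22 at index 0): lst = [22, 7, 18, 14, 13]

[22, 7, 18, 14, 13]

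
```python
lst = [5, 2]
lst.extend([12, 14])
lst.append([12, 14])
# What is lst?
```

After line 1: lst = [5, 2]
After line 2 (extend unpacks [12, 14]): lst = [5, 2, 12, 14]
After line 3 (append adds [12, 14] as single element): lst = [5, 2, 12, 14, [12, 14]]

[5, 2, 12, 14, [12, 14]]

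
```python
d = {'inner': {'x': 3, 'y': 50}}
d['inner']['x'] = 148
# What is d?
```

After line 1: d = {'inner': {'x': 3, 'y': 50}}
After line 2 (inner x overwritten): d = {'inner': {'x': 148, 'y': 50}}

{'inner': {'x': 148, 'y': 50}}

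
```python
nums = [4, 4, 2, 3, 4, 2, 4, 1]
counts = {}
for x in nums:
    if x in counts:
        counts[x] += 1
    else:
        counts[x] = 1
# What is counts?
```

Initial: counts = {}, nums = [4, 4, 2, 3, 4, 2, 4, 1]
See 4: counts = {4: 1}
See 4: counts = {4: 2}
See 2: counts = {4: 2, 2: 1}
See 3: counts = {4: 2, 2: 1, 3: 1}
See 4: counts = {4: 3, 2: 1, 3: 1}
See 2: counts = {4: 3, 2: 2, 3: 1}
See 4: counts = {4: 4, 2: 2, 3: 1}
See 1: counts = {4: 4, 2: 2, 3: 1, 1: 1}

{4: 4, 2: 2, 3: 1, 1: 1}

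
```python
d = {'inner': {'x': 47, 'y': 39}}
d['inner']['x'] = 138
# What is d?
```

After line 1: d = {'inner': {'x': 47, 'y': 39}}
After line 2 (inner x overwritten): d = {'inner': {'x': 138, 'y': 39}}

{'inner': {'x': 138, 'y': 39}}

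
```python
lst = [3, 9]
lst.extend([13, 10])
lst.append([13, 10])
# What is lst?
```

After line 1: lst = [3, 9]
After line 2 (extend unpacks [13, 10]): lst = [3, 9, 13, 10]
After line 3 (append adds [13, 10] as single element): lst = [3, 9, 13, 10, [13, 10]]

[3, 9, 13, 10, [13, 10]]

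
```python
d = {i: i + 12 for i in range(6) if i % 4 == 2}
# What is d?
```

{2: 14}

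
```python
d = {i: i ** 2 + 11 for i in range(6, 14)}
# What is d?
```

{6: 47, 7: 60, 8: 75, 9: 92, 10: 111, 11: 132, 12: 155, 13: 180}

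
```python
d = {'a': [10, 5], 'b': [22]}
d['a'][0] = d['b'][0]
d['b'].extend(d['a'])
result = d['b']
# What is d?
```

After line 1: d = {'a': [10, 5], 'b': [22]}
After line 2 (a[0] = b[0] = 22): d = {'a': [22, 5], 'b': [22]}
After line 3 (b.extend(a) appends [22, 5]): d = {'a': [22, 5], 'b': [22, 22, 5]}
After line 4: result = d['b'] = [22, 22, 5]

{'a': [22, 5], 'b': [22, 22, 5]}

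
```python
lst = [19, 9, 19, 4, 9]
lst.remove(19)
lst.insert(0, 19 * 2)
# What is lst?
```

After line 1: lst = [19, 9, 19, 4, 9]
After line 2 (remove first 19): lst = [9, 19, 4, 9]
After line 3 (insert 38 at index 0): lst = [38, 9, 19, 4, 9]

[38, 9, 19, 4, 9]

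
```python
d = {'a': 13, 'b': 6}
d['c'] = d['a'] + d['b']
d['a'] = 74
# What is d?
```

After line 1: d = {'a': 13, 'b': 6}
After line 2 (d['c'] = 13 + 6): d = {'a': 13, 'b': 6, 'c': 19}
After line 3: d = {'a': 74, 'b': 6, 'c': 19}

{'a': 74, 'b': 6, 'c': 19}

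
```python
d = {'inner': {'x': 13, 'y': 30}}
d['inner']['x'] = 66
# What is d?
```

After line 1: d = {'inner': {'x': 13, 'y': 30}}
After line 2 (inner x overwritten): d = {'inner': {'x': 66, 'y': 30}}

{'inner': {'x': 66, 'y': 30}}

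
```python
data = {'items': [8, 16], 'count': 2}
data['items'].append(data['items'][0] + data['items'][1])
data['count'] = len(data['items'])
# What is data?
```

After line 1: data = {'items': [8, 16], 'count': 2}
After line 2 (append 8 + 16 = 24): data = {'items': [8, 16, 24], 'count': 2}
After line 3 (count = len(items) = 3): data = {'items': [8, 16, 24], 'count': 3}

{'items': [8, 16, 24], 'count': 3}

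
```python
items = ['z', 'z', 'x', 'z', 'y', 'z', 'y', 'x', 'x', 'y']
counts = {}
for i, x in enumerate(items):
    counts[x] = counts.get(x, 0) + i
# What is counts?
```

Initial: counts = {}, items = ['z', 'z', 'x', 'z', 'y', 'z', 'y', 'x', 'x', 'y']
i=0, x='z': counts = {'z': 0}
i=1, x='z': counts = {'z': 1}
i=2, x='x': counts = {'z': 1, 'x': 2}
i=3, x='z': counts = {'z': 4, 'x': 2}
i=4, x='y': counts = {'z': 4, 'x': 2, 'y': 4}
i=5, x='z': counts = {'z': 9, 'x': 2, 'y': 4}
i=6, x='y': counts = {'z': 9, 'x': 2, 'y': 10}
i=7, x='x': counts = {'z': 9, 'x': 9, 'y': 10}
i=8, x='x': counts = {'z': 9, 'x': 17, 'y': 10}
i=9, x='y': counts = {'z': 9, 'x': 17, 'y': 19}

{'z': 9, 'x': 17, 'y': 19}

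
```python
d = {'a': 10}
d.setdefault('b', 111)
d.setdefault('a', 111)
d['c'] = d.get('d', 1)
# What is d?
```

After line 1: d = {'a': 10}
After line 2 (setdefault adds 'b'=111): d = {'a': 10, 'b': 111}
After line 3 (setdefault 'a' no-op, already exists): d = {'a': 10, 'b': 111}
After line 4 (get('d', 1) returns default since 'd' not in d): d = {'a': 10, 'b': 111, 'c': 1}

{'a': 10, 'b': 111, 'c': 1}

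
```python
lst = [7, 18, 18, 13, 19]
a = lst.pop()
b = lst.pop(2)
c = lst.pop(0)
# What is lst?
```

After line 1: lst = [7, 18, 18, 13, 19]
After line 2 (pop() -> a = 19): lst = [7, 18, 18, 13]
After line 3 (pop(2) -> b = 18): lst = [7, 18, 13]
After line 4 (pop(0) -> c = 7): lst = [18, 13]

[18, 13]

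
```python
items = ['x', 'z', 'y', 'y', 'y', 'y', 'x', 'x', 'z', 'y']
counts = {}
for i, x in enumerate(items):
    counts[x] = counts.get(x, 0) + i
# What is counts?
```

Initial: counts = {}, items = ['x', 'z', 'y', 'y', 'y', 'y', 'x', 'x', 'z', 'y']
i=0, x='x': counts = {'x': 0}
i=1, x='z': counts = {'x': 0, 'z': 1}
i=2, x='y': counts = {'x': 0, 'z': 1, 'y': 2}
i=3, x='y': counts = {'x': 0, 'z': 1, 'y': 5}
i=4, x='y': counts = {'x': 0, 'z': 1, 'y': 9}
i=5, x='y': counts = {'x': 0, 'z': 1, 'y': 14}
i=6, x='x': counts = {'x': 6, 'z': 1, 'y': 14}
i=7, x='x': counts = {'x': 13, 'z': 1, 'y': 14}
i=8, x='z': counts = {'x': 13, 'z': 9, 'y': 14}
i=9, x='y': counts = {'x': 13, 'z': 9, 'y': 23}

{'x': 13, 'z': 9, 'y': 23}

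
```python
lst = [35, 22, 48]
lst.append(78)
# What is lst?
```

[35, 22, 48, 78]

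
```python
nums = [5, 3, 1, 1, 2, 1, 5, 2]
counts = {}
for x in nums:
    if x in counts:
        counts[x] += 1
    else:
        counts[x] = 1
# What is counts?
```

Initial: counts = {}, nums = [5, 3, 1, 1, 2, 1, 5, 2]
See 5: counts = {5: 1}
See 3: counts = {5: 1, 3: 1}
See 1: counts = {5: 1, 3: 1, 1: 1}
See 1: counts = {5: 1, 3: 1, 1: 2}
See 2: counts = {5: 1, 3: 1, 1: 2, 2: 1}
See 1: counts = {5: 1, 3: 1, 1: 3, 2: 1}
See 5: counts = {5: 2, 3: 1, 1: 3, 2: 1}
See 2: counts = {5: 2, 3: 1, 1: 3, 2: 2}

{5: 2, 3: 1, 1: 3, 2: 2}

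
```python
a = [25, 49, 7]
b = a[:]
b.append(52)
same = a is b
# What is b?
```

After line 1: a = [25, 49, 7]
After line 2 (b = a[:] is a shallow copy, new object): a = [25, 49, 7], b = [25, 49, 7]
After line 3 (append only mutates b): a = [25, 49, 7], b = [25, 49, 7, 52]
After line 4 (same = a is b; different objects -> False): same = False

[25, 49, 7, 52]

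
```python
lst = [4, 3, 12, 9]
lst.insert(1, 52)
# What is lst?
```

[4, 52, 3, 12, 9]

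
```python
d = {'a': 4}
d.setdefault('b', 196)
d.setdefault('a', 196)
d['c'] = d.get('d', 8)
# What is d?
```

After line 1: d = {'a': 4}
After line 2 (setdefault adds 'b'=196): d = {'a': 4, 'b': 196}
After line 3 (setdefault 'a' no-op, already exists): d = {'a': 4, 'b': 196}
After line 4 (get('d', 8) returns default since 'd' not in d): d = {'a': 4, 'b': 196, 'c': 8}

{'a': 4, 'b': 196, 'c': 8}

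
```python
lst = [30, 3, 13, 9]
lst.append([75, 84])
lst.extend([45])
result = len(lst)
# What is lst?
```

After line 1: lst = [30, 3, 13, 9]
After line 2 (append adds [75, 84] as single element): lst = [30, 3, 13, 9, [75, 84]]
After line 3 (extend unpacks [45], adds 45): lst = [30, 3, 13, 9, [75, 84], 45]
After line 4: result = len(lst) = 6

[30, 3, 13, 9, [75, 84], 45]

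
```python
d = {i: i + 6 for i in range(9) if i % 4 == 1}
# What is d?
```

{1: 7, 5: 11}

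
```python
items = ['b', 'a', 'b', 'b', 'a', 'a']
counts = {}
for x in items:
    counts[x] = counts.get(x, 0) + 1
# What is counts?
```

Initial: counts = {}, items = ['b', 'a', 'b', 'b', 'a', 'a']
See 'b': counts = {'b': 1}
See 'a': counts = {'b': 1, 'a': 1}
See 'b': counts = {'b': 2, 'a': 1}
See 'b': counts = {'b': 3, 'a': 1}
See 'a': counts = {'b': 3, 'a': 2}
See 'a': counts = {'b': 3, 'a': 3}

{'b': 3, 'a': 3}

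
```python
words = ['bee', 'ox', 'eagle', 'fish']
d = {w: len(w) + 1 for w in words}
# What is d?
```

{'bee': 4, 'ox': 3, 'eagle': 6, 'fish': 5}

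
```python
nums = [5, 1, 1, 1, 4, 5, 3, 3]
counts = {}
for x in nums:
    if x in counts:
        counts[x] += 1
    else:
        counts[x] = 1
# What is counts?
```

Initial: counts = {}, nums = [5, 1, 1, 1, 4, 5, 3, 3]
See 5: counts = {5: 1}
See 1: counts = {5: 1, 1: 1}
See 1: counts = {5: 1, 1: 2}
See 1: counts = {5: 1, 1: 3}
See 4: counts = {5: 1, 1: 3, 4: 1}
See 5: counts = {5: 2, 1: 3, 4: 1}
See 3: counts = {5: 2, 1: 3, 4: 1, 3: 1}
See 3: counts = {5: 2, 1: 3, 4: 1, 3: 2}

{5: 2, 1: 3, 4: 1, 3: 2}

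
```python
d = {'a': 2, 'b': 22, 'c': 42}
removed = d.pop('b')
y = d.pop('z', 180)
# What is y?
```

After line 1: d = {'a': 2, 'b': 22, 'c': 42}
After line 2 (pop 'b' returns 22): d = {'a': 2, 'c': 42}, removed = 22
After line 3 (pop 'z' missing, returns default 180): d = {'a': 2, 'c': 42}, y = 180

180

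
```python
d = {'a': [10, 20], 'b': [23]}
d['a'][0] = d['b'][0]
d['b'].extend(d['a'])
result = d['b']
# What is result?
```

After line 1: d = {'a': [10, 20], 'b': [23]}
After line 2 (a[0] = b[0] = 23): d = {'a': [23, 20], 'b': [23]}
After line 3 (b.extend(a) appends [23, 20]): d = {'a': [23, 20], 'b': [23, 23, 20]}
After line 4: result = d['b'] = [23, 23, 20]

[23, 23, 20]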